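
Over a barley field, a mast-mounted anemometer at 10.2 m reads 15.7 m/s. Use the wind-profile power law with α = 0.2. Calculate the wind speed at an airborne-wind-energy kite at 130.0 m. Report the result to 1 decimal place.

Power-law profile: V₂ = V₁ · (z₂/z₁)^α
V₂ = 15.7 × (130.0/10.2)^0.2 = 15.7 × (12.7451)^0.2
    = 15.7 × 1.6637 = 26.1197 m/s

26.1 m/s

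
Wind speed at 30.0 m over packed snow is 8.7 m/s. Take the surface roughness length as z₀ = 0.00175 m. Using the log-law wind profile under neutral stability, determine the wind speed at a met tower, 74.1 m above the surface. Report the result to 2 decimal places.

9.51 m/s

Log law: V(z) ∝ ln(z/z₀), so V₂/V₁ = ln(z₂/z₀) / ln(z₁/z₀).
ln(74.1/0.00175) = 10.6536, ln(30.0/0.00175) = 9.7493
V₂ = 8.7 × 10.6536/9.7493 = 8.7 × 1.0927 = 9.5069 m/s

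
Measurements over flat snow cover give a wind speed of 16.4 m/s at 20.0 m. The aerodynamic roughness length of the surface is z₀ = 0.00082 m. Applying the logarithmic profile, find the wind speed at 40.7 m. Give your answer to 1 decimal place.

17.6 m/s

Log law: V(z) ∝ ln(z/z₀), so V₂/V₁ = ln(z₂/z₀) / ln(z₁/z₀).
ln(40.7/0.00082) = 10.8124, ln(20.0/0.00082) = 10.1019
V₂ = 16.4 × 10.8124/10.1019 = 16.4 × 1.0703 = 17.5535 m/s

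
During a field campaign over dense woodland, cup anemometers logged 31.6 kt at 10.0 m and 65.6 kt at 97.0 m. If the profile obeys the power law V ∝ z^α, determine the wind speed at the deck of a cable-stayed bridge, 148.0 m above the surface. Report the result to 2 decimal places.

First find α: α = ln(V₂/V₁)/ln(z₂/z₁) = ln(65.6/31.6)/ln(97.0/10.0) = 0.73042/2.27213 = 0.3215
Extrapolate from 97.0 m to 148.0 m: V₃ = 65.6 × (148.0/97.0)^0.3215 = 65.6 × 1.1455 = 75.1433 kt

75.14 kt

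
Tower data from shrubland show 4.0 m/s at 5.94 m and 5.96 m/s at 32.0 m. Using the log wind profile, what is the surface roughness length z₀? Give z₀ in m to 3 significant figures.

Log law: V(z) ∝ ln(z/z₀). With r = V₁/V₂ = 4.0/5.96 = 0.67114,
r · ln(z₂/z₀) = ln(z₁/z₀) ⇒ ln z₀ = (ln z₁ − r·ln z₂)/(1 − r)
ln z₀ = (1.78171 − 0.67114×3.46574) / 0.32886 = -1.6551
z₀ = exp(-1.6551) = 0.1911 m

z₀ ≈ 0.191 m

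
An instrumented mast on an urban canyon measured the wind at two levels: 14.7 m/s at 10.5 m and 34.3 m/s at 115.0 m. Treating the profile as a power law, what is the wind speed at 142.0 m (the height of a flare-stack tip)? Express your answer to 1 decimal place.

37.0 m/s

First find α: α = ln(V₂/V₁)/ln(z₂/z₁) = ln(34.3/14.7)/ln(115.0/10.5) = 0.84730/2.39356 = 0.3540
Extrapolate from 115.0 m to 142.0 m: V₃ = 34.3 × (142.0/115.0)^0.3540 = 34.3 × 1.0775 = 36.9587 m/s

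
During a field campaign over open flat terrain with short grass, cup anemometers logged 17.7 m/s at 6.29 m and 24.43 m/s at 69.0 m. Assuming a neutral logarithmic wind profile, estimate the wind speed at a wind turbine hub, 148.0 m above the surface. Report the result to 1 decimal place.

26.6 m/s

Log law: V ∝ ln(z/z₀). From the pair, with r = V₁/V₂ = 0.72452,
ln z₀ = (ln z₁ − r·ln z₂)/(1 − r) = (1.8390 − 0.72452×4.2341)/0.27548 = -4.4603 → z₀ = 0.01156 m
V₃ = V₁ · ln(z₃/z₀)/ln(z₁/z₀) = 17.7 × 9.4575/6.2993 = 26.5742 m/s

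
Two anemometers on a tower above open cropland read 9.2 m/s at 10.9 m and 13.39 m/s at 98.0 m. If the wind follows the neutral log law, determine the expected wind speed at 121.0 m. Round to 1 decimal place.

Log law: V ∝ ln(z/z₀). From the pair, with r = V₁/V₂ = 0.68708,
ln z₀ = (ln z₁ − r·ln z₂)/(1 − r) = (2.3888 − 0.68708×4.5850)/0.31292 = -2.4335 → z₀ = 0.08773 m
V₃ = V₁ · ln(z₃/z₀)/ln(z₁/z₀) = 9.2 × 7.2292/4.8222 = 13.7922 m/s

13.8 m/s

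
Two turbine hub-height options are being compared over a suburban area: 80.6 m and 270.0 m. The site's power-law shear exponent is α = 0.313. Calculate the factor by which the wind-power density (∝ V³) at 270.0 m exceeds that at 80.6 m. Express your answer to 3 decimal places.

Speed ratio: V_B/V_A = (z_B/z_A)^α = (270.0/80.6)^0.313 = (3.3499)^0.313 = 1.45994
Power-density ratio: P_B/P_A = (V_B/V_A)³ = (1.45994)³ = 3.11173

3.112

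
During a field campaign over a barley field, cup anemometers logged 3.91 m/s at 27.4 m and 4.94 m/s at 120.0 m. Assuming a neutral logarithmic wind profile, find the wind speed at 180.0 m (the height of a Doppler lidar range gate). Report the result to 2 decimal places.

5.22 m/s

Log law: V ∝ ln(z/z₀). From the pair, with r = V₁/V₂ = 0.79150,
ln z₀ = (ln z₁ − r·ln z₂)/(1 − r) = (3.3105 − 0.79150×4.7875)/0.20850 = -2.2961 → z₀ = 0.1006 m
V₃ = V₁ · ln(z₃/z₀)/ln(z₁/z₀) = 3.91 × 7.4891/5.6067 = 5.2228 m/s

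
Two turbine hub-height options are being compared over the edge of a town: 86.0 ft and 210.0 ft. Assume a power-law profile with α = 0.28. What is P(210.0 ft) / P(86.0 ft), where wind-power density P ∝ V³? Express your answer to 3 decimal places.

Speed ratio: V_B/V_A = (z_B/z_A)^α = (210.0/86.0)^0.28 = (2.4419)^0.28 = 1.28399
Power-density ratio: P_B/P_A = (V_B/V_A)³ = (1.28399)³ = 2.11683

2.117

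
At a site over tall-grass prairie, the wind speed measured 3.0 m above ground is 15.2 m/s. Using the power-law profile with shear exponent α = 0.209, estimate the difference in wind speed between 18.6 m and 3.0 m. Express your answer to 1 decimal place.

Power law: V₂ = V₁ · (z₂/z₁)^α = 15.2 × (6.2000)^0.209 = 22.2563 m/s
ΔV = 22.2563 − 15.2 = 7.0563 m/s

7.1 m/s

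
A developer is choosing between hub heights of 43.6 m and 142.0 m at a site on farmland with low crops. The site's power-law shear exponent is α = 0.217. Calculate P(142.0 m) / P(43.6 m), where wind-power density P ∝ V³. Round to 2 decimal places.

Speed ratio: V_B/V_A = (z_B/z_A)^α = (142.0/43.6)^0.217 = (3.2569)^0.217 = 1.29205
Power-density ratio: P_B/P_A = (V_B/V_A)³ = (1.29205)³ = 2.15692

2.16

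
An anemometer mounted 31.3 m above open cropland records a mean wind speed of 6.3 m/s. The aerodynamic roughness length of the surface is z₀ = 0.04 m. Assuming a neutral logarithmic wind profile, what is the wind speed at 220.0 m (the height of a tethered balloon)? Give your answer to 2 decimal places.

8.14 m/s

Log law: V(z) ∝ ln(z/z₀), so V₂/V₁ = ln(z₂/z₀) / ln(z₁/z₀).
ln(220.0/0.04) = 8.6125, ln(31.3/0.04) = 6.6625
V₂ = 6.3 × 8.6125/6.6625 = 6.3 × 1.2927 = 8.1439 m/s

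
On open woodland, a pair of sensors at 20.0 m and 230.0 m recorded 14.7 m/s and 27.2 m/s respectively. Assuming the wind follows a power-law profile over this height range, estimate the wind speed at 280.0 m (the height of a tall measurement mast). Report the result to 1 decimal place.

First find α: α = ln(V₂/V₁)/ln(z₂/z₁) = ln(27.2/14.7)/ln(230.0/20.0) = 0.61537/2.44235 = 0.2520
Extrapolate from 230.0 m to 280.0 m: V₃ = 27.2 × (280.0/230.0)^0.2520 = 27.2 × 1.0508 = 28.5821 m/s

28.6 m/s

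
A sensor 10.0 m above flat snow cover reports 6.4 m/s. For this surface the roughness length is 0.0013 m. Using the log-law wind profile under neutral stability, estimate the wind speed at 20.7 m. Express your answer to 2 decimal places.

6.92 m/s

Log law: V(z) ∝ ln(z/z₀), so V₂/V₁ = ln(z₂/z₀) / ln(z₁/z₀).
ln(20.7/0.0013) = 9.6755, ln(10.0/0.0013) = 8.9480
V₂ = 6.4 × 9.6755/8.9480 = 6.4 × 1.0813 = 6.9204 m/s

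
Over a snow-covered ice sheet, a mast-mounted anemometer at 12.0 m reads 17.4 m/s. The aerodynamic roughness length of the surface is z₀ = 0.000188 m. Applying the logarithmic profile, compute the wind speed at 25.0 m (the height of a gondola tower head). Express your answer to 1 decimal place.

18.6 m/s

Log law: V(z) ∝ ln(z/z₀), so V₂/V₁ = ln(z₂/z₀) / ln(z₁/z₀).
ln(25.0/0.000188) = 11.7979, ln(12.0/0.000188) = 11.0640
V₂ = 17.4 × 11.7979/11.0640 = 17.4 × 1.0663 = 18.5543 m/s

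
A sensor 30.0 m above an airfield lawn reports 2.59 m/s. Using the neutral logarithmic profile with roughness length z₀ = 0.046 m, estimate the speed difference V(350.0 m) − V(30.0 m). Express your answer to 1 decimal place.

1.0 m/s

Log law: V₂ = V₁ · ln(z₂/z₀)/ln(z₁/z₀) = 2.59 × 8.9370/6.4803 = 3.5719 m/s
ΔV = 3.5719 − 2.59 = 0.9819 m/s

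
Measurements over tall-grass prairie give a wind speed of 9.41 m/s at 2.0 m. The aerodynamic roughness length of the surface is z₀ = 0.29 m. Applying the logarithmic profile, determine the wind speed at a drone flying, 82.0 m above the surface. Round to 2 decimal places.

27.51 m/s

Log law: V(z) ∝ ln(z/z₀), so V₂/V₁ = ln(z₂/z₀) / ln(z₁/z₀).
ln(82.0/0.29) = 5.6446, ln(2.0/0.29) = 1.9310
V₂ = 9.41 × 5.6446/1.9310 = 9.41 × 2.9231 = 27.5065 m/s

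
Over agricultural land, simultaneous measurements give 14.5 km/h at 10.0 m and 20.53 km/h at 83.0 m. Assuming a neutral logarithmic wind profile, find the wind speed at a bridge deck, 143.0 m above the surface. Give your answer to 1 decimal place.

Log law: V ∝ ln(z/z₀). From the pair, with r = V₁/V₂ = 0.70628,
ln z₀ = (ln z₁ − r·ln z₂)/(1 − r) = (2.3026 − 0.70628×4.4188)/0.29372 = -2.7863 → z₀ = 0.06165 m
V₃ = V₁ · ln(z₃/z₀)/ln(z₁/z₀) = 14.5 × 7.7491/5.0888 = 22.0801 km/h

22.1 km/h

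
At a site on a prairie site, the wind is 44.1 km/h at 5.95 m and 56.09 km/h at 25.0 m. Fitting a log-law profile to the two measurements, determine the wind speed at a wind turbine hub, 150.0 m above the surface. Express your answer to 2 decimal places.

71.06 km/h

Log law: V ∝ ln(z/z₀). From the pair, with r = V₁/V₂ = 0.78624,
ln z₀ = (ln z₁ − r·ln z₂)/(1 − r) = (1.7834 − 0.78624×3.2189)/0.21376 = -3.4964 → z₀ = 0.03031 m
V₃ = V₁ · ln(z₃/z₀)/ln(z₁/z₀) = 44.1 × 8.5070/5.2798 = 71.0558 km/h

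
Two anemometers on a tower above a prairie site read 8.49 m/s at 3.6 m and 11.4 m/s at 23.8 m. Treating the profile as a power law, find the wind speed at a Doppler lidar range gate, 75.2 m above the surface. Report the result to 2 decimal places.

First find α: α = ln(V₂/V₁)/ln(z₂/z₁) = ln(11.4/8.49)/ln(23.8/3.6) = 0.29472/1.88875 = 0.1560
Extrapolate from 23.8 m to 75.2 m: V₃ = 11.4 × (75.2/23.8)^0.1560 = 11.4 × 1.1966 = 13.6417 m/s

13.64 m/s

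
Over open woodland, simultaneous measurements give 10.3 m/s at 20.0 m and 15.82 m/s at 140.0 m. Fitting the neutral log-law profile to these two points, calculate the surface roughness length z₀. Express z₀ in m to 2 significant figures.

Log law: V(z) ∝ ln(z/z₀). With r = V₁/V₂ = 10.3/15.82 = 0.65107,
r · ln(z₂/z₀) = ln(z₁/z₀) ⇒ ln z₀ = (ln z₁ − r·ln z₂)/(1 − r)
ln z₀ = (2.99573 − 0.65107×4.94164) / 0.34893 = -0.6352
z₀ = exp(-0.6352) = 0.5298 m

z₀ ≈ 0.53 m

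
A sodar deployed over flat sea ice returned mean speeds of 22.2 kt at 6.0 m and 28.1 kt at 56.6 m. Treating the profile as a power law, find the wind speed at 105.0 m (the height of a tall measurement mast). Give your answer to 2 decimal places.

First find α: α = ln(V₂/V₁)/ln(z₂/z₁) = ln(28.1/22.2)/ln(56.6/6.0) = 0.23568/2.24425 = 0.1050
Extrapolate from 56.6 m to 105.0 m: V₃ = 28.1 × (105.0/56.6)^0.1050 = 28.1 × 1.0670 = 29.9840 kt

29.98 kt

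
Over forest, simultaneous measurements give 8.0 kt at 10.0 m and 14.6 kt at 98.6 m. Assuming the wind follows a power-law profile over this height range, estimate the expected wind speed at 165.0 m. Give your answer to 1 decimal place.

First find α: α = ln(V₂/V₁)/ln(z₂/z₁) = ln(14.6/8.0)/ln(98.6/10.0) = 0.60158/2.28849 = 0.2629
Extrapolate from 98.6 m to 165.0 m: V₃ = 14.6 × (165.0/98.6)^0.2629 = 14.6 × 1.1449 = 16.7160 kt

16.7 kt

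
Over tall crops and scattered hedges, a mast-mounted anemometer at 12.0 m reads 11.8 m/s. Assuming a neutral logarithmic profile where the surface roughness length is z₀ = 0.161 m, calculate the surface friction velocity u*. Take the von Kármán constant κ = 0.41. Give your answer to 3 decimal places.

u* ≈ 1.122 m/s

Log law: V(z) = (u*/κ) · ln(z/z₀) ⇒ u* = κ · V / ln(z/z₀)
u* = 0.41 × 11.8 / ln(12.0/0.161) = 0.41 × 11.8 / 4.3113
   = 4.8380 / 4.3113 = 1.1222 m/s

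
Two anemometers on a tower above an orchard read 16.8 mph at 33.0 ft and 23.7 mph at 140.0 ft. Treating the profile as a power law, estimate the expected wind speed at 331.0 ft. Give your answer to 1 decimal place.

First find α: α = ln(V₂/V₁)/ln(z₂/z₁) = ln(23.7/16.8)/ln(140.0/33.0) = 0.34410/1.44513 = 0.2381
Extrapolate from 140.0 ft to 331.0 ft: V₃ = 23.7 × (331.0/140.0)^0.2381 = 23.7 × 1.2274 = 29.0890 mph

29.1 mph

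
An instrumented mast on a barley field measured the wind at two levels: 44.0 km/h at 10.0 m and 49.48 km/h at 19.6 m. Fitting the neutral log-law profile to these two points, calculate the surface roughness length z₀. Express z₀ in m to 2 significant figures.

Log law: V(z) ∝ ln(z/z₀). With r = V₁/V₂ = 44.0/49.48 = 0.88925,
r · ln(z₂/z₀) = ln(z₁/z₀) ⇒ ln z₀ = (ln z₁ − r·ln z₂)/(1 − r)
ln z₀ = (2.30259 − 0.88925×2.97553) / 0.11075 = -3.1006
z₀ = exp(-3.1006) = 0.04502 m

z₀ ≈ 0.045 m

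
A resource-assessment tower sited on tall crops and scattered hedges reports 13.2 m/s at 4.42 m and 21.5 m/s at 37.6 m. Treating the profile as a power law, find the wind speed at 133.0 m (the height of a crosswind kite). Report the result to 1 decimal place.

First find α: α = ln(V₂/V₁)/ln(z₂/z₁) = ln(21.5/13.2)/ln(37.6/4.42) = 0.48784/2.14086 = 0.2279
Extrapolate from 37.6 m to 133.0 m: V₃ = 21.5 × (133.0/37.6)^0.2279 = 21.5 × 1.3336 = 28.6723 m/s

28.7 m/s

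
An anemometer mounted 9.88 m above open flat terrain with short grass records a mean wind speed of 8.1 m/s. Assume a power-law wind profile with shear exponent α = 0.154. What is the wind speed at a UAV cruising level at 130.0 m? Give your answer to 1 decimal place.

12.0 m/s

Power-law profile: V₂ = V₁ · (z₂/z₁)^α
V₂ = 8.1 × (130.0/9.88)^0.154 = 8.1 × (13.1579)^0.154
    = 8.1 × 1.4871 = 12.0459 m/s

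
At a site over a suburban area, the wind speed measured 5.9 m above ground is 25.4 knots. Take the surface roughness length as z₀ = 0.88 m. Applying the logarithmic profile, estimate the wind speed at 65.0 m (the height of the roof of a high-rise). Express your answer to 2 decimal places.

Log law: V(z) ∝ ln(z/z₀), so V₂/V₁ = ln(z₂/z₀) / ln(z₁/z₀).
ln(65.0/0.88) = 4.3022, ln(5.9/0.88) = 1.9028
V₂ = 25.4 × 4.3022/1.9028 = 25.4 × 2.2610 = 57.4297 knots

57.43 knots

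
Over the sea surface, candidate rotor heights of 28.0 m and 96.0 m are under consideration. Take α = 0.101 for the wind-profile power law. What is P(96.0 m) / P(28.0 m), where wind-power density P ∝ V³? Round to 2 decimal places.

Speed ratio: V_B/V_A = (z_B/z_A)^α = (96.0/28.0)^0.101 = (3.4286)^0.101 = 1.13252
Power-density ratio: P_B/P_A = (V_B/V_A)³ = (1.13252)³ = 1.45258

1.45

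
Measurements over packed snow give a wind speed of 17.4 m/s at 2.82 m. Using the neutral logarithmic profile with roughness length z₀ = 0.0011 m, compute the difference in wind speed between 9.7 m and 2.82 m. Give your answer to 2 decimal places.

Log law: V₂ = V₁ · ln(z₂/z₀)/ln(z₁/z₀) = 17.4 × 9.0846/7.8492 = 20.1386 m/s
ΔV = 20.1386 − 17.4 = 2.7386 m/s

2.74 m/s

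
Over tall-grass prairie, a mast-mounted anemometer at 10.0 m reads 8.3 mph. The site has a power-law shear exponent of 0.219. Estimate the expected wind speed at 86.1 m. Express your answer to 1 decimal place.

Power-law profile: V₂ = V₁ · (z₂/z₁)^α
V₂ = 8.3 × (86.1/10.0)^0.219 = 8.3 × (8.6100)^0.219
    = 8.3 × 1.6024 = 13.2998 mph

13.3 mph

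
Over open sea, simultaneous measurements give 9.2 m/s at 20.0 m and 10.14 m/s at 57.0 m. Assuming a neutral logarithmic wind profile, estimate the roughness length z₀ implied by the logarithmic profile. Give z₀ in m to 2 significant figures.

Log law: V(z) ∝ ln(z/z₀). With r = V₁/V₂ = 9.2/10.14 = 0.90730,
r · ln(z₂/z₀) = ln(z₁/z₀) ⇒ ln z₀ = (ln z₁ − r·ln z₂)/(1 − r)
ln z₀ = (2.99573 − 0.90730×4.04305) / 0.09270 = -7.2546
z₀ = exp(-7.2546) = 0.0007069 m

z₀ ≈ 0.00071 m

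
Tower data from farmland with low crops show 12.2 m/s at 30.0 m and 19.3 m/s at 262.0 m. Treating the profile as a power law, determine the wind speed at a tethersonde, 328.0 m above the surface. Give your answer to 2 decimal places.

First find α: α = ln(V₂/V₁)/ln(z₂/z₁) = ln(19.3/12.2)/ln(262.0/30.0) = 0.45867/2.16715 = 0.2116
Extrapolate from 262.0 m to 328.0 m: V₃ = 19.3 × (328.0/262.0)^0.2116 = 19.3 × 1.0487 = 20.2399 m/s

20.24 m/s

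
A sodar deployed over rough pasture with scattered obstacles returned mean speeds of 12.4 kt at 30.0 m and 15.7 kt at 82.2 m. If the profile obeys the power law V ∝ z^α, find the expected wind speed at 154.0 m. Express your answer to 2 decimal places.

18.19 kt

First find α: α = ln(V₂/V₁)/ln(z₂/z₁) = ln(15.7/12.4)/ln(82.2/30.0) = 0.23596/1.00796 = 0.2341
Extrapolate from 82.2 m to 154.0 m: V₃ = 15.7 × (154.0/82.2)^0.2341 = 15.7 × 1.1583 = 18.1856 kt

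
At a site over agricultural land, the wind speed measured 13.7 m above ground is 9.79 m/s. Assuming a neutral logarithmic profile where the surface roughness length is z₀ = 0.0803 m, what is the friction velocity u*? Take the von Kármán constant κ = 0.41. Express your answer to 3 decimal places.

u* ≈ 0.781 m/s

Log law: V(z) = (u*/κ) · ln(z/z₀) ⇒ u* = κ · V / ln(z/z₀)
u* = 0.41 × 9.79 / ln(13.7/0.0803) = 0.41 × 9.79 / 5.1394
   = 4.0139 / 5.1394 = 0.7810 m/s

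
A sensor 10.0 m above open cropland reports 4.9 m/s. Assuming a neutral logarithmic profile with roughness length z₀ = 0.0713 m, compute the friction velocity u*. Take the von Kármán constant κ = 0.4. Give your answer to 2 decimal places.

u* ≈ 0.40 m/s

Log law: V(z) = (u*/κ) · ln(z/z₀) ⇒ u* = κ · V / ln(z/z₀)
u* = 0.4 × 4.9 / ln(10.0/0.0713) = 0.4 × 4.9 / 4.9434
   = 1.9600 / 4.9434 = 0.3965 m/s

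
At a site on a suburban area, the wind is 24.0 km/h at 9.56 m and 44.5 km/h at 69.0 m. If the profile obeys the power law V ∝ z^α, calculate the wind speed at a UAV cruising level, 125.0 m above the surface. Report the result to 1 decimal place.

53.6 km/h

First find α: α = ln(V₂/V₁)/ln(z₂/z₁) = ln(44.5/24.0)/ln(69.0/9.56) = 0.61744/1.97652 = 0.3124
Extrapolate from 69.0 m to 125.0 m: V₃ = 44.5 × (125.0/69.0)^0.3124 = 44.5 × 1.2040 = 53.5765 km/h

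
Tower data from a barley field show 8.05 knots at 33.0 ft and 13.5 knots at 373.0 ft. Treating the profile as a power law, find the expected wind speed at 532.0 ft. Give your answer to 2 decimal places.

14.56 knots

First find α: α = ln(V₂/V₁)/ln(z₂/z₁) = ln(13.5/8.05)/ln(373.0/33.0) = 0.51702/2.42507 = 0.2132
Extrapolate from 373.0 ft to 532.0 ft: V₃ = 13.5 × (532.0/373.0)^0.2132 = 13.5 × 1.0786 = 14.5616 knots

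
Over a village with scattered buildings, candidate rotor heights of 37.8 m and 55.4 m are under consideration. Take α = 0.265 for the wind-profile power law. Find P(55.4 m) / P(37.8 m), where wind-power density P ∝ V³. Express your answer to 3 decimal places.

1.355

Speed ratio: V_B/V_A = (z_B/z_A)^α = (55.4/37.8)^0.265 = (1.4656)^0.265 = 1.10661
Power-density ratio: P_B/P_A = (V_B/V_A)³ = (1.10661)³ = 1.35514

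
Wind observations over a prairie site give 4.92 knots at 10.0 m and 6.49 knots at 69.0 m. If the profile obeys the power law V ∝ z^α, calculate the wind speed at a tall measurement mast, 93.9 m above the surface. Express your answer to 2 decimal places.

First find α: α = ln(V₂/V₁)/ln(z₂/z₁) = ln(6.49/4.92)/ln(69.0/10.0) = 0.27695/1.93152 = 0.1434
Extrapolate from 69.0 m to 93.9 m: V₃ = 6.49 × (93.9/69.0)^0.1434 = 6.49 × 1.0452 = 6.7832 knots

6.78 knots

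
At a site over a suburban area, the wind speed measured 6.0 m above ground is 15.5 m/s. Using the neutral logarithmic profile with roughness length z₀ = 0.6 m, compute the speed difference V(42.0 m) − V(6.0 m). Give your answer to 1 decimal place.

Log law: V₂ = V₁ · ln(z₂/z₀)/ln(z₁/z₀) = 15.5 × 4.2485/2.3026 = 28.5990 m/s
ΔV = 28.5990 − 15.5 = 13.0990 m/s

13.1 m/s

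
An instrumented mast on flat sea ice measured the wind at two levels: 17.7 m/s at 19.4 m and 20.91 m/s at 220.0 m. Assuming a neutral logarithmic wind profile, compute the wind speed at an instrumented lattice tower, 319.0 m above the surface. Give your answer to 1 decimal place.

21.4 m/s

Log law: V ∝ ln(z/z₀). From the pair, with r = V₁/V₂ = 0.84648,
ln z₀ = (ln z₁ − r·ln z₂)/(1 − r) = (2.9653 − 0.84648×5.3936)/0.15352 = -10.4247 → z₀ = 0.00002969 m
V₃ = V₁ · ln(z₃/z₀)/ln(z₁/z₀) = 17.7 × 16.1899/13.3900 = 21.4012 m/s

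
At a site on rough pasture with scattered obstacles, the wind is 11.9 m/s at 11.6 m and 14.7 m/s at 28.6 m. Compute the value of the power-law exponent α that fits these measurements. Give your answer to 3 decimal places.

α ≈ 0.234

Power law: V₂/V₁ = (z₂/z₁)^α ⇒ α = ln(V₂/V₁) / ln(z₂/z₁)
α = ln(14.7/11.9) / ln(28.6/11.6) = ln(1.2353) / ln(2.4655)
  = 0.21131 / 0.90240 = 0.23416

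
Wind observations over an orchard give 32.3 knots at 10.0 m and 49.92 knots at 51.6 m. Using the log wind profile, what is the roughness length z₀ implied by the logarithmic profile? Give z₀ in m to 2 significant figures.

Log law: V(z) ∝ ln(z/z₀). With r = V₁/V₂ = 32.3/49.92 = 0.64704,
r · ln(z₂/z₀) = ln(z₁/z₀) ⇒ ln z₀ = (ln z₁ − r·ln z₂)/(1 − r)
ln z₀ = (2.30259 − 0.64704×3.94352) / 0.35296 = -0.7055
z₀ = exp(-0.7055) = 0.4939 m

z₀ ≈ 0.49 m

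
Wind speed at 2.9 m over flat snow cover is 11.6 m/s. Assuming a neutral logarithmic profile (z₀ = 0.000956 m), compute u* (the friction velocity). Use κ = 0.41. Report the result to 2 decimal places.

Log law: V(z) = (u*/κ) · ln(z/z₀) ⇒ u* = κ · V / ln(z/z₀)
u* = 0.41 × 11.6 / ln(2.9/0.000956) = 0.41 × 11.6 / 8.0175
   = 4.7560 / 8.0175 = 0.5932 m/s

u* ≈ 0.59 m/s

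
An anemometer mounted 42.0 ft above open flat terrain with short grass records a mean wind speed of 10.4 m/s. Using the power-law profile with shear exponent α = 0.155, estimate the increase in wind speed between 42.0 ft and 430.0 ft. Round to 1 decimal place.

4.5 m/s

Power law: V₂ = V₁ · (z₂/z₁)^α = 10.4 × (10.2381)^0.155 = 14.9148 m/s
ΔV = 14.9148 − 10.4 = 4.5148 m/s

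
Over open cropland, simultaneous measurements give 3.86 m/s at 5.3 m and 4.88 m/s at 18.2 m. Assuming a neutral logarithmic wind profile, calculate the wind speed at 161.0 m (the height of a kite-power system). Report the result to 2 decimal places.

Log law: V ∝ ln(z/z₀). From the pair, with r = V₁/V₂ = 0.79098,
ln z₀ = (ln z₁ − r·ln z₂)/(1 − r) = (1.6677 − 0.79098×2.9014)/0.20902 = -3.0011 → z₀ = 0.04973 m
V₃ = V₁ · ln(z₃/z₀)/ln(z₁/z₀) = 3.86 × 8.0825/4.6688 = 6.6823 m/s

6.68 m/s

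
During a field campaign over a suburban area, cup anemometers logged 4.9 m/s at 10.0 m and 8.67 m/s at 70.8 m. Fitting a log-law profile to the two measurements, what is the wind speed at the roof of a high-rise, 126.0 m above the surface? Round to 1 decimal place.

9.8 m/s

Log law: V ∝ ln(z/z₀). From the pair, with r = V₁/V₂ = 0.56517,
ln z₀ = (ln z₁ − r·ln z₂)/(1 − r) = (2.3026 − 0.56517×4.2599)/0.43483 = -0.2414 → z₀ = 0.7856 m
V₃ = V₁ · ln(z₃/z₀)/ln(z₁/z₀) = 4.9 × 5.0776/2.5439 = 9.7803 m/s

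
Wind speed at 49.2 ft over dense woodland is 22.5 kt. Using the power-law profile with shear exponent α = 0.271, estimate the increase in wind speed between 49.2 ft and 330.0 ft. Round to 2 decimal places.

15.19 kt

Power law: V₂ = V₁ · (z₂/z₁)^α = 22.5 × (6.7073)^0.271 = 37.6858 kt
ΔV = 37.6858 − 22.5 = 15.1858 kt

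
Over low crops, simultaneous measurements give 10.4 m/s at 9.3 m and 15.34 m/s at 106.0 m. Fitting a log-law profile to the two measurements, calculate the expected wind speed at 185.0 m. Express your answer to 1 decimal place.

Log law: V ∝ ln(z/z₀). From the pair, with r = V₁/V₂ = 0.67797,
ln z₀ = (ln z₁ − r·ln z₂)/(1 − r) = (2.2300 − 0.67797×4.6634)/0.32203 = -2.8930 → z₀ = 0.05541 m
V₃ = V₁ · ln(z₃/z₀)/ln(z₁/z₀) = 10.4 × 8.1133/5.1230 = 16.4706 m/s

16.5 m/s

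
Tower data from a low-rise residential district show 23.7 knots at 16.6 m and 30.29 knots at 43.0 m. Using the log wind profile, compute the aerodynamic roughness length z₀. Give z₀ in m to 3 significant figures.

z₀ ≈ 0.541 m

Log law: V(z) ∝ ln(z/z₀). With r = V₁/V₂ = 23.7/30.29 = 0.78244,
r · ln(z₂/z₀) = ln(z₁/z₀) ⇒ ln z₀ = (ln z₁ − r·ln z₂)/(1 − r)
ln z₀ = (2.80940 − 0.78244×3.76120) / 0.21756 = -0.6136
z₀ = exp(-0.6136) = 0.5414 m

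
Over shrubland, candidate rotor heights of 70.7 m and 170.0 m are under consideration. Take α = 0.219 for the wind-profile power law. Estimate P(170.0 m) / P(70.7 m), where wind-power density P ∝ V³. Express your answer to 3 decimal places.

Speed ratio: V_B/V_A = (z_B/z_A)^α = (170.0/70.7)^0.219 = (2.4045)^0.219 = 1.21184
Power-density ratio: P_B/P_A = (V_B/V_A)³ = (1.21184)³ = 1.77966

1.780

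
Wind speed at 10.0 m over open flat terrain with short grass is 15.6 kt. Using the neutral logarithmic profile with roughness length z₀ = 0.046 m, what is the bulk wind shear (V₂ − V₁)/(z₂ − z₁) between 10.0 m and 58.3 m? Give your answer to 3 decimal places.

0.106 kt/m

Log law: V₂ = V₁ · ln(z₂/z₀)/ln(z₁/z₀) = 15.6 × 7.1447/5.3817 = 20.7105 kt
ΔV/Δz = (20.7105 − 15.6)/(58.3 − 10.0) = 5.1105/48.3000 = 0.10581 kt/m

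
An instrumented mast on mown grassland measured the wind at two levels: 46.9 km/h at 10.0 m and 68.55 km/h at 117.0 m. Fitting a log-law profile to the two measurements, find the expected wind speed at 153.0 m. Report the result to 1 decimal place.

70.9 km/h

Log law: V ∝ ln(z/z₀). From the pair, with r = V₁/V₂ = 0.68417,
ln z₀ = (ln z₁ − r·ln z₂)/(1 − r) = (2.3026 − 0.68417×4.7622)/0.31583 = -3.0256 → z₀ = 0.04853 m
V₃ = V₁ · ln(z₃/z₀)/ln(z₁/z₀) = 46.9 × 8.0560/5.3282 = 70.9113 km/h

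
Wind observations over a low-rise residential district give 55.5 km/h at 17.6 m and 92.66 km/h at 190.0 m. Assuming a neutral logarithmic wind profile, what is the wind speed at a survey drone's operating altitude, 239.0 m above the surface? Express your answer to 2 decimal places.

Log law: V ∝ ln(z/z₀). From the pair, with r = V₁/V₂ = 0.59896,
ln z₀ = (ln z₁ − r·ln z₂)/(1 − r) = (2.8679 − 0.59896×5.2470)/0.40104 = -0.6854 → z₀ = 0.5039 m
V₃ = V₁ · ln(z₃/z₀)/ln(z₁/z₀) = 55.5 × 6.1619/3.5533 = 96.2437 km/h

96.24 km/h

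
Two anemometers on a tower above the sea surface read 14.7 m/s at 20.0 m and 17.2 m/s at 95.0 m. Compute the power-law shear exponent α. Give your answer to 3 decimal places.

Power law: V₂/V₁ = (z₂/z₁)^α ⇒ α = ln(V₂/V₁) / ln(z₂/z₁)
α = ln(17.2/14.7) / ln(95.0/20.0) = ln(1.1701) / ln(4.7500)
  = 0.15706 / 1.55814 = 0.10080

α ≈ 0.101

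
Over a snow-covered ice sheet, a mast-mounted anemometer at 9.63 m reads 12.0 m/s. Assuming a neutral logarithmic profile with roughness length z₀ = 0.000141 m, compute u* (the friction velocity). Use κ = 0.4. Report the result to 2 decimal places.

u* ≈ 0.43 m/s

Log law: V(z) = (u*/κ) · ln(z/z₀) ⇒ u* = κ · V / ln(z/z₀)
u* = 0.4 × 12.0 / ln(9.63/0.000141) = 0.4 × 12.0 / 11.1316
   = 4.8000 / 11.1316 = 0.4312 m/s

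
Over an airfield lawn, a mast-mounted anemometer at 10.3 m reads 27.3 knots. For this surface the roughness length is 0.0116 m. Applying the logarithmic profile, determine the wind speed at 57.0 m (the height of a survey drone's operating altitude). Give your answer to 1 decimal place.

34.2 knots

Log law: V(z) ∝ ln(z/z₀), so V₂/V₁ = ln(z₂/z₀) / ln(z₁/z₀).
ln(57.0/0.0116) = 8.4998, ln(10.3/0.0116) = 6.7889
V₂ = 27.3 × 8.4998/6.7889 = 27.3 × 1.2520 = 34.1800 knots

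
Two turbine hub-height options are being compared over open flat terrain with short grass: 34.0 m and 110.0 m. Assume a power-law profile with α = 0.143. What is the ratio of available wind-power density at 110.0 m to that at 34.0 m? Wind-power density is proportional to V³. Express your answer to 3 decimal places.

Speed ratio: V_B/V_A = (z_B/z_A)^α = (110.0/34.0)^0.143 = (3.2353)^0.143 = 1.18282
Power-density ratio: P_B/P_A = (V_B/V_A)³ = (1.18282)³ = 1.65483

1.655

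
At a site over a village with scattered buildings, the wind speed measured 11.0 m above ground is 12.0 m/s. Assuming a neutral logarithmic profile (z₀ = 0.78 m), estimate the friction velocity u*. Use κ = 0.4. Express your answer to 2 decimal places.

u* ≈ 1.81 m/s

Log law: V(z) = (u*/κ) · ln(z/z₀) ⇒ u* = κ · V / ln(z/z₀)
u* = 0.4 × 12.0 / ln(11.0/0.78) = 0.4 × 12.0 / 2.6464
   = 4.8000 / 2.6464 = 1.8138 m/s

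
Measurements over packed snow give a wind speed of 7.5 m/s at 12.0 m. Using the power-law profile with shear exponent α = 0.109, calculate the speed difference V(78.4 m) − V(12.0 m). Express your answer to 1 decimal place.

1.7 m/s

Power law: V₂ = V₁ · (z₂/z₁)^α = 7.5 × (6.5333)^0.109 = 9.2026 m/s
ΔV = 9.2026 − 7.5 = 1.7026 m/s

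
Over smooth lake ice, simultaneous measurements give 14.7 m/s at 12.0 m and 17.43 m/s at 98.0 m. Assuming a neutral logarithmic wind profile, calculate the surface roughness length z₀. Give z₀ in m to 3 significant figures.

Log law: V(z) ∝ ln(z/z₀). With r = V₁/V₂ = 14.7/17.43 = 0.84337,
r · ln(z₂/z₀) = ln(z₁/z₀) ⇒ ln z₀ = (ln z₁ − r·ln z₂)/(1 − r)
ln z₀ = (2.48491 − 0.84337×4.58497) / 0.15663 = -8.8231
z₀ = exp(-8.8231) = 0.0001473 m

z₀ ≈ 0.000147 m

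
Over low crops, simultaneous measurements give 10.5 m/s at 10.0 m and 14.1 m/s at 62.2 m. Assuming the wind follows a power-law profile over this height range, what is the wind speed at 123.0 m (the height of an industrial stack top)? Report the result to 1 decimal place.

15.7 m/s

First find α: α = ln(V₂/V₁)/ln(z₂/z₁) = ln(14.1/10.5)/ln(62.2/10.0) = 0.29480/1.82777 = 0.1613
Extrapolate from 62.2 m to 123.0 m: V₃ = 14.1 × (123.0/62.2)^0.1613 = 14.1 × 1.1162 = 15.7391 m/s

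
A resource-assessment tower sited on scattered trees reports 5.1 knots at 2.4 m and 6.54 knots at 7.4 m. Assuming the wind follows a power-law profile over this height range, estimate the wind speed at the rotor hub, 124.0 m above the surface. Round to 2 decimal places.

First find α: α = ln(V₂/V₁)/ln(z₂/z₁) = ln(6.54/5.1)/ln(7.4/2.4) = 0.24870/1.12601 = 0.2209
Extrapolate from 7.4 m to 124.0 m: V₃ = 6.54 × (124.0/7.4)^0.2209 = 6.54 × 1.8637 = 12.1887 knots

12.19 knots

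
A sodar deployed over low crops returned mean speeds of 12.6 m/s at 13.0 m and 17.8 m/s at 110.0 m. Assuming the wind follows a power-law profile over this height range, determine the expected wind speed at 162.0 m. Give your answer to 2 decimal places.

18.95 m/s

First find α: α = ln(V₂/V₁)/ln(z₂/z₁) = ln(17.8/12.6)/ln(110.0/13.0) = 0.34550/2.13553 = 0.1618
Extrapolate from 110.0 m to 162.0 m: V₃ = 17.8 × (162.0/110.0)^0.1618 = 17.8 × 1.0646 = 18.9505 m/s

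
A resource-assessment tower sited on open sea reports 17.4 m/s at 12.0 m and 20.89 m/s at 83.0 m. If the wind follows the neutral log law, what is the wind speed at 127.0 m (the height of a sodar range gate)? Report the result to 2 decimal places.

Log law: V ∝ ln(z/z₀). From the pair, with r = V₁/V₂ = 0.83293,
ln z₀ = (ln z₁ − r·ln z₂)/(1 − r) = (2.4849 − 0.83293×4.4188)/0.16707 = -7.1571 → z₀ = 0.0007793 m
V₃ = V₁ · ln(z₃/z₀)/ln(z₁/z₀) = 17.4 × 12.0012/9.6420 = 21.6576 m/s

21.66 m/s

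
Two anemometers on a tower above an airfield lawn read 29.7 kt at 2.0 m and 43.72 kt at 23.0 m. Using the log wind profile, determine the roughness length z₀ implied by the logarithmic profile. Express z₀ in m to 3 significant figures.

Log law: V(z) ∝ ln(z/z₀). With r = V₁/V₂ = 29.7/43.72 = 0.67932,
r · ln(z₂/z₀) = ln(z₁/z₀) ⇒ ln z₀ = (ln z₁ − r·ln z₂)/(1 − r)
ln z₀ = (0.69315 − 0.67932×3.13549) / 0.32068 = -4.4807
z₀ = exp(-4.4807) = 0.01133 m

z₀ ≈ 0.0113 m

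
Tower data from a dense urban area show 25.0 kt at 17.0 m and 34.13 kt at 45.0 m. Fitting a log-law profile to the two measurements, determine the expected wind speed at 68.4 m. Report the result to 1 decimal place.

38.1 kt

Log law: V ∝ ln(z/z₀). From the pair, with r = V₁/V₂ = 0.73249,
ln z₀ = (ln z₁ − r·ln z₂)/(1 − r) = (2.8332 − 0.73249×3.8067)/0.26751 = 0.1677 → z₀ = 1.183 m
V₃ = V₁ · ln(z₃/z₀)/ln(z₁/z₀) = 25.0 × 4.0577/2.6655 = 38.0571 kt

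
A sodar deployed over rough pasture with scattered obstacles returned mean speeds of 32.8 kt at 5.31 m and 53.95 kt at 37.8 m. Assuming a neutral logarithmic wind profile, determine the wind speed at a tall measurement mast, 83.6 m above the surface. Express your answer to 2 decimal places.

Log law: V ∝ ln(z/z₀). From the pair, with r = V₁/V₂ = 0.60797,
ln z₀ = (ln z₁ − r·ln z₂)/(1 − r) = (1.6696 − 0.60797×3.6323)/0.39203 = -1.3742 → z₀ = 0.2530 m
V₃ = V₁ · ln(z₃/z₀)/ln(z₁/z₀) = 32.8 × 5.8003/3.0438 = 62.5032 kt

62.50 kt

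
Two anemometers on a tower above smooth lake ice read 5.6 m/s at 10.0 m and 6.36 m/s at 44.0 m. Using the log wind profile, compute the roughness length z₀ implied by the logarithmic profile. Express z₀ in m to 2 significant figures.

z₀ ≈ 0.00018 m

Log law: V(z) ∝ ln(z/z₀). With r = V₁/V₂ = 5.6/6.36 = 0.88050,
r · ln(z₂/z₀) = ln(z₁/z₀) ⇒ ln z₀ = (ln z₁ − r·ln z₂)/(1 − r)
ln z₀ = (2.30259 − 0.88050×3.78419) / 0.11950 = -8.6145
z₀ = exp(-8.6145) = 0.0001815 m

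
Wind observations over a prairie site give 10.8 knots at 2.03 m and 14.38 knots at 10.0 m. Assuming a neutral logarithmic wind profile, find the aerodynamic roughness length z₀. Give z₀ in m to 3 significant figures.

Log law: V(z) ∝ ln(z/z₀). With r = V₁/V₂ = 10.8/14.38 = 0.75104,
r · ln(z₂/z₀) = ln(z₁/z₀) ⇒ ln z₀ = (ln z₁ − r·ln z₂)/(1 − r)
ln z₀ = (0.70804 − 0.75104×2.30259) / 0.24896 = -4.1023
z₀ = exp(-4.1023) = 0.01653 m

z₀ ≈ 0.0165 m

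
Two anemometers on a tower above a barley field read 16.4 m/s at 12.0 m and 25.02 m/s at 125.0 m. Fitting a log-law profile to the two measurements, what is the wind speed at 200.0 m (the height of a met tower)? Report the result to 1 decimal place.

Log law: V ∝ ln(z/z₀). From the pair, with r = V₁/V₂ = 0.65548,
ln z₀ = (ln z₁ − r·ln z₂)/(1 − r) = (2.4849 − 0.65548×4.8283)/0.34452 = -1.9735 → z₀ = 0.1390 m
V₃ = V₁ · ln(z₃/z₀)/ln(z₁/z₀) = 16.4 × 7.2719/4.4585 = 26.7489 m/s

26.7 m/s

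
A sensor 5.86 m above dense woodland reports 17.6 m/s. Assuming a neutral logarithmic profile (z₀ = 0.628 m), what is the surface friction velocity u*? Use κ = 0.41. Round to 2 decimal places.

Log law: V(z) = (u*/κ) · ln(z/z₀) ⇒ u* = κ · V / ln(z/z₀)
u* = 0.41 × 17.6 / ln(5.86/0.628) = 0.41 × 17.6 / 2.2334
   = 7.2160 / 2.2334 = 3.2310 m/s

u* ≈ 3.23 m/s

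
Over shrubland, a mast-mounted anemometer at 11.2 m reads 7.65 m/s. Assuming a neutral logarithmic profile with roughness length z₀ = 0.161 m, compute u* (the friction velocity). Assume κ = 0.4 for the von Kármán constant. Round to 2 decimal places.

u* ≈ 0.72 m/s

Log law: V(z) = (u*/κ) · ln(z/z₀) ⇒ u* = κ · V / ln(z/z₀)
u* = 0.4 × 7.65 / ln(11.2/0.161) = 0.4 × 7.65 / 4.2423
   = 3.0600 / 4.2423 = 0.7213 m/s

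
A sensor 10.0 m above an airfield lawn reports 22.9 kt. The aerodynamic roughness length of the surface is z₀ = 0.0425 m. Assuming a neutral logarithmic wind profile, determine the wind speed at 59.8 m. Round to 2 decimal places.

Log law: V(z) ∝ ln(z/z₀), so V₂/V₁ = ln(z₂/z₀) / ln(z₁/z₀).
ln(59.8/0.0425) = 7.2493, ln(10.0/0.0425) = 5.4608
V₂ = 22.9 × 7.2493/5.4608 = 22.9 × 1.3275 = 30.3997 kt

30.40 kt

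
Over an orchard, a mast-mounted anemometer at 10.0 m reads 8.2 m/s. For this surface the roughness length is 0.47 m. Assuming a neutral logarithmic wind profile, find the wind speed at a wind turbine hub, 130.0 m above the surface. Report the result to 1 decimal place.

Log law: V(z) ∝ ln(z/z₀), so V₂/V₁ = ln(z₂/z₀) / ln(z₁/z₀).
ln(130.0/0.47) = 5.6226, ln(10.0/0.47) = 3.0576
V₂ = 8.2 × 5.6226/3.0576 = 8.2 × 1.8389 = 15.0788 m/s

15.1 m/s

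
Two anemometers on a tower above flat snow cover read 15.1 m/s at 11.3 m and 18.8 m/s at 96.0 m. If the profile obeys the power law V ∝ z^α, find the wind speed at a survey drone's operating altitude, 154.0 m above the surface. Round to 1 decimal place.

First find α: α = ln(V₂/V₁)/ln(z₂/z₁) = ln(18.8/15.1)/ln(96.0/11.3) = 0.21916/2.13955 = 0.1024
Extrapolate from 96.0 m to 154.0 m: V₃ = 18.8 × (154.0/96.0)^0.1024 = 18.8 × 1.0496 = 19.7325 m/s

19.7 m/s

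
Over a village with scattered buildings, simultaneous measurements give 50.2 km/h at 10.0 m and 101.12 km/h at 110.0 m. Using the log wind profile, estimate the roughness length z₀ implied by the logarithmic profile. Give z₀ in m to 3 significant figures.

z₀ ≈ 0.940 m

Log law: V(z) ∝ ln(z/z₀). With r = V₁/V₂ = 50.2/101.12 = 0.49644,
r · ln(z₂/z₀) = ln(z₁/z₀) ⇒ ln z₀ = (ln z₁ − r·ln z₂)/(1 − r)
ln z₀ = (2.30259 − 0.49644×4.70048) / 0.50356 = -0.0614
z₀ = exp(-0.0614) = 0.9404 m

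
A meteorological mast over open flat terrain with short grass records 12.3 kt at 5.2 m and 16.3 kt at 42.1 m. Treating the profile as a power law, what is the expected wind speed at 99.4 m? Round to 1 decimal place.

First find α: α = ln(V₂/V₁)/ln(z₂/z₁) = ln(16.3/12.3)/ln(42.1/5.2) = 0.28157/2.09139 = 0.1346
Extrapolate from 42.1 m to 99.4 m: V₃ = 16.3 × (99.4/42.1)^0.1346 = 16.3 × 1.1226 = 18.2986 kt

18.3 kt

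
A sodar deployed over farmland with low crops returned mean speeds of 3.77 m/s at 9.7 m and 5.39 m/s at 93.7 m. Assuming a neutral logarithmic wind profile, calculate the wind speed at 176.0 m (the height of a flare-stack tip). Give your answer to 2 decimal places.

5.84 m/s

Log law: V ∝ ln(z/z₀). From the pair, with r = V₁/V₂ = 0.69944,
ln z₀ = (ln z₁ − r·ln z₂)/(1 − r) = (2.2721 − 0.69944×4.5401)/0.30056 = -3.0058 → z₀ = 0.04950 m
V₃ = V₁ · ln(z₃/z₀)/ln(z₁/z₀) = 3.77 × 8.1763/5.2779 = 5.8403 m/s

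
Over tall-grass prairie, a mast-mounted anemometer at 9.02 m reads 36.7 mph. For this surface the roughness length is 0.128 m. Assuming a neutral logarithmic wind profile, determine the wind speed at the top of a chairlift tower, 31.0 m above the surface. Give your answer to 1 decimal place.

47.3 mph

Log law: V(z) ∝ ln(z/z₀), so V₂/V₁ = ln(z₂/z₀) / ln(z₁/z₀).
ln(31.0/0.128) = 5.4897, ln(9.02/0.128) = 4.2552
V₂ = 36.7 × 5.4897/4.2552 = 36.7 × 1.2901 = 47.3477 mph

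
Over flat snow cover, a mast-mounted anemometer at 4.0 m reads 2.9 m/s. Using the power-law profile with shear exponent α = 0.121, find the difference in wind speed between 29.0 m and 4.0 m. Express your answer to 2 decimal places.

0.79 m/s

Power law: V₂ = V₁ · (z₂/z₁)^α = 2.9 × (7.2500)^0.121 = 3.6855 m/s
ΔV = 3.6855 − 2.9 = 0.7855 m/s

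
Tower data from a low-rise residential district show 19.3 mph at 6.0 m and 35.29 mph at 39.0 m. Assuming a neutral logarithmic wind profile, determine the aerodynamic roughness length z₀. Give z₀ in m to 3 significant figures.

z₀ ≈ 0.627 m

Log law: V(z) ∝ ln(z/z₀). With r = V₁/V₂ = 19.3/35.29 = 0.54690,
r · ln(z₂/z₀) = ln(z₁/z₀) ⇒ ln z₀ = (ln z₁ − r·ln z₂)/(1 − r)
ln z₀ = (1.79176 − 0.54690×3.66356) / 0.45310 = -0.4675
z₀ = exp(-0.4675) = 0.6266 m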